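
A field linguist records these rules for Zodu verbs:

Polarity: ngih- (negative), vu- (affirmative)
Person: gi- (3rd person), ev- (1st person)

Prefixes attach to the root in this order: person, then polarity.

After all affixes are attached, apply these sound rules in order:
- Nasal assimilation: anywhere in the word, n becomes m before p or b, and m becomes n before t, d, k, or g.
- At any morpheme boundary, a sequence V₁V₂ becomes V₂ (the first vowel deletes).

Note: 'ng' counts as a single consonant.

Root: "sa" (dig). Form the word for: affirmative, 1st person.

vevsa

Attach person 1st person ev- → evsa.
Attach polarity affirmative vu- → vuevsa.
Nasal assimilation: no change.
Apply vowel deletion: vuevsa → vevsa.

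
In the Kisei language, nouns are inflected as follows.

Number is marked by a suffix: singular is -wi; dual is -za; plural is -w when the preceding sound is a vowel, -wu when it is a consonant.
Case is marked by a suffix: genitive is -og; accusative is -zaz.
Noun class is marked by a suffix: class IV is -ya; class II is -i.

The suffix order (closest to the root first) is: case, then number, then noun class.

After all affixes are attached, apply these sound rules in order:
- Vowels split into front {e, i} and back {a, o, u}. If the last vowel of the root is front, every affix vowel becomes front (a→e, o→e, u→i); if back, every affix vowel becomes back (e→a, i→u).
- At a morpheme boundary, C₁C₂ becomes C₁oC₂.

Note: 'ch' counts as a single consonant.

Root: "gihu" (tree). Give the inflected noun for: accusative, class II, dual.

gihuzazozau

Attach case accusative -zaz → gihuzaz.
Attach number dual -za → gihuzazza.
Attach noun class class II -i → gihuzazzai.
Apply vowel harmony: gihuzazzai → gihuzazzau.
Apply epenthesis: gihuzazzau → gihuzazozau.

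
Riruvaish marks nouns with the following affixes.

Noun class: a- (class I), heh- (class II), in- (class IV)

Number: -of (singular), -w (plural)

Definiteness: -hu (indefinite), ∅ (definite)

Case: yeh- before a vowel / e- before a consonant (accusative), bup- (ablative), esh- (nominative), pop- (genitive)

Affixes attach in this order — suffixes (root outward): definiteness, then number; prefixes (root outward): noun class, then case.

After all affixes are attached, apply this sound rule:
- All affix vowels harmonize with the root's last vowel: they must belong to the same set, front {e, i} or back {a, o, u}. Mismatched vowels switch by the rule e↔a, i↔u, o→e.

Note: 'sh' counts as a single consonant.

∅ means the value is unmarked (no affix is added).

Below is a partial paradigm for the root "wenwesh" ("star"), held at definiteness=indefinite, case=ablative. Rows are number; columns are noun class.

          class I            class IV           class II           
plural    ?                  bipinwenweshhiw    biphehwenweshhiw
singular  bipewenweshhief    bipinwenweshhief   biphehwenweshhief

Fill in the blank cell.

Attach definiteness indefinite -hu → wenweshhu.
Attach noun class class I a- → awenweshhu.
Attach case ablative bup- → bupawenweshhu.
Attach number plural -w → bupawenweshhuw.
Apply vowel harmony: bupawenweshhuw → bipewenweshhiw.

bipewenweshhiw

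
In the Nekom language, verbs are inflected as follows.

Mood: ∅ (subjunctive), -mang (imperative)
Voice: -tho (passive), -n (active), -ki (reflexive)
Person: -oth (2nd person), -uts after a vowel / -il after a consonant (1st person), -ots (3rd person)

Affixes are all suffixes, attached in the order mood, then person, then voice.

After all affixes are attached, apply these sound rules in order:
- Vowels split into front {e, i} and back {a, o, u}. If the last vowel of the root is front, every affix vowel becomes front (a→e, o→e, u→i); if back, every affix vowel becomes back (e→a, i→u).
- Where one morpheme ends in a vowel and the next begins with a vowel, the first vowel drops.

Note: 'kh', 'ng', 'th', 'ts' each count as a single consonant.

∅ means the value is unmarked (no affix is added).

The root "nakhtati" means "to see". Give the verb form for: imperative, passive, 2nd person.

Attach mood imperative -mang → nakhtatimang.
Attach person 2nd person -oth → nakhtatimangoth.
Attach voice passive -tho → nakhtatimangoththo.
Apply vowel harmony: nakhtatimangoththo → nakhtatimengeththe.
Vowel deletion: no change.

nakhtatimengeththe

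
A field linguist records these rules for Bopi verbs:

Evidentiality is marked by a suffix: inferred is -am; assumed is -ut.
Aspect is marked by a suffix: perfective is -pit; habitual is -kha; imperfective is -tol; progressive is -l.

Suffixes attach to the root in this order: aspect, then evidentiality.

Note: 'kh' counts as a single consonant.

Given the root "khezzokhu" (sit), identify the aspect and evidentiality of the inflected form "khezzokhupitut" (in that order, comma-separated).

Segment: khezzokhu-pit-ut.
aspect: -pit → perfective.
evidentiality: -ut → assumed.

perfective, assumed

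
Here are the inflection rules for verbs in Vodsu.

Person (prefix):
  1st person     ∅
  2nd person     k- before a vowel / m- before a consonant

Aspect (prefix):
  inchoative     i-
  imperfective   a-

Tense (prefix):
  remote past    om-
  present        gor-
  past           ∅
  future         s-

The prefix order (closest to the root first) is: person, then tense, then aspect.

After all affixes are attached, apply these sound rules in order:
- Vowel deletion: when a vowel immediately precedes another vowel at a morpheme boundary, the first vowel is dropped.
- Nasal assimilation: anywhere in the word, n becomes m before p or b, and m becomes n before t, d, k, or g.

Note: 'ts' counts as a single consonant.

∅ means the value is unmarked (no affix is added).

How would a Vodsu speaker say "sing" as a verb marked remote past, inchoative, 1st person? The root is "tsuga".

omtsuga

person = 1st person: zero marking, form stays tsuga.
Attach tense remote past om- → omtsuga.
Attach aspect inchoative i- → iomtsuga.
Apply vowel deletion: iomtsuga → omtsuga.
Nasal assimilation: no change.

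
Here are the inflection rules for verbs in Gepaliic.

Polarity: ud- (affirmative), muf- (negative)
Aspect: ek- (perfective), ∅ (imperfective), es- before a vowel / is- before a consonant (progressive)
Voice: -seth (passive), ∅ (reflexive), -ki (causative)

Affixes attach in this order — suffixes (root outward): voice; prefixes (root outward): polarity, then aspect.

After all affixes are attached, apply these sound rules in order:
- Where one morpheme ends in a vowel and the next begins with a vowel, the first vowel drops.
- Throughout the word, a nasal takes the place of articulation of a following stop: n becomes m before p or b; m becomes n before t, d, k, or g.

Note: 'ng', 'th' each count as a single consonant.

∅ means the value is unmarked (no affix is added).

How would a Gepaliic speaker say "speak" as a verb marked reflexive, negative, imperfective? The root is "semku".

mufsenku

Attach polarity negative muf- → mufsemku.
voice = reflexive: zero marking, form stays mufsemku.
aspect = imperfective: zero marking, form stays mufsemku.
Vowel deletion: no change.
Apply nasal assimilation: mufsemku → mufsenku.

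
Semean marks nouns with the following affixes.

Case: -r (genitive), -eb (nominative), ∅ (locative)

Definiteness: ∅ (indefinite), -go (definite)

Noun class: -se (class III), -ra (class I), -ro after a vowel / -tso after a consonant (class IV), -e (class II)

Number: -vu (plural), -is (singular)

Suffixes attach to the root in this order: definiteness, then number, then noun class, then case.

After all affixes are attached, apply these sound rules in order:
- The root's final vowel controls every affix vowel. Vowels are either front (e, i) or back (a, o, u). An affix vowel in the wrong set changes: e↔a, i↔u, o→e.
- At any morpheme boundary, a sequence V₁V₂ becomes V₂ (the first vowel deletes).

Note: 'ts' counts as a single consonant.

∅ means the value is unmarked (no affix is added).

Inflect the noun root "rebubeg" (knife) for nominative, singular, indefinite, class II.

rebubegiseb

definiteness = indefinite: zero marking, form stays rebubeg.
Attach number singular -is → rebubegis.
Attach noun class class II -e → rebubegise.
Attach case nominative -eb → rebubegiseeb.
Vowel harmony: no change.
Apply vowel deletion: rebubegiseeb → rebubegiseb.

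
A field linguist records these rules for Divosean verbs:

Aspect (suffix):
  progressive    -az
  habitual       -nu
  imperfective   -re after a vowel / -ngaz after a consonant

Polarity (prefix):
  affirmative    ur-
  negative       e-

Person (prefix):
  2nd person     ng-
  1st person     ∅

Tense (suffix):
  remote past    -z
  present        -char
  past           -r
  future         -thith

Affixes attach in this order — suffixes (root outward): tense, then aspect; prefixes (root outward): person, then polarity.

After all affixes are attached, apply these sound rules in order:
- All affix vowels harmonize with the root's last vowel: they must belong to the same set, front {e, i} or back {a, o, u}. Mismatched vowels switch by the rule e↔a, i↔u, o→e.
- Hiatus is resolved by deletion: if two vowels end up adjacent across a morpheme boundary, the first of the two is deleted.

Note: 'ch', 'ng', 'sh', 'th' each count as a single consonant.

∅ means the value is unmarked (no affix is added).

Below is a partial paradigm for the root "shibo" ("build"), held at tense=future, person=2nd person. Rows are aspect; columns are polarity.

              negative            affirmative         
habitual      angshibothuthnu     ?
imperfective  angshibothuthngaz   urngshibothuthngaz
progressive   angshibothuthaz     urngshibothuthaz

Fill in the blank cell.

urngshibothuthnu

Attach tense future -thith → shibothith.
Attach person 2nd person ng- → ngshibothith.
Attach polarity affirmative ur- → urngshibothith.
Attach aspect habitual -nu → urngshibothithnu.
Apply vowel harmony: urngshibothithnu → urngshibothuthnu.
Vowel deletion: no change.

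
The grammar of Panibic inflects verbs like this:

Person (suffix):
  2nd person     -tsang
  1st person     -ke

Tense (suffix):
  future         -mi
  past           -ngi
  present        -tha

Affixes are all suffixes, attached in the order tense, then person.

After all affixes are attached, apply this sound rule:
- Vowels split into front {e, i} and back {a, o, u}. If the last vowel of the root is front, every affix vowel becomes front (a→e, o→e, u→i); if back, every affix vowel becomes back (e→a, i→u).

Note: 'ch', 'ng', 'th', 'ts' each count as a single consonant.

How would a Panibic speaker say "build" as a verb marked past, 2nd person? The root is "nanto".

Attach tense past -ngi → nantongi.
Attach person 2nd person -tsang → nantongitsang.
Apply vowel harmony: nantongitsang → nantongutsang.

nantongutsang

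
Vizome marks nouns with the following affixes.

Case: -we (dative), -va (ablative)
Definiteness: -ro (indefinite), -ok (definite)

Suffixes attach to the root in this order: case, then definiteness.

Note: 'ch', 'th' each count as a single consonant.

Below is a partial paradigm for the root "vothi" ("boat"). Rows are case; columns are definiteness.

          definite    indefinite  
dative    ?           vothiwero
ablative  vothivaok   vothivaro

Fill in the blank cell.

Attach case dative -we → vothiwe.
Attach definiteness definite -ok → vothiweok.

vothiweok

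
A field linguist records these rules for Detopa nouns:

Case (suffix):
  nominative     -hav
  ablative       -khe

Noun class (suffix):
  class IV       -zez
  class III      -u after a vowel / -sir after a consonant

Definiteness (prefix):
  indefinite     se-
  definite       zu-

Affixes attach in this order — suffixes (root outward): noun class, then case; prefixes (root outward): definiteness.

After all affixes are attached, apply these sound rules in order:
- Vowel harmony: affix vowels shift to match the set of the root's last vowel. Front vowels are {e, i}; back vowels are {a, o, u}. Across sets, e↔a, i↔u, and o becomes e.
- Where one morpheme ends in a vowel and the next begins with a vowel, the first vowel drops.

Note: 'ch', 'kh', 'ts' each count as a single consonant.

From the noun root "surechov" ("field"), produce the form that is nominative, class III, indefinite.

Attach definiteness indefinite se- → sesurechov.
Attach noun class class III -sir (after consonant 'v') → sesurechovsir.
Attach case nominative -hav → sesurechovsirhav.
Apply vowel harmony: sesurechovsirhav → sasurechovsurhav.
Vowel deletion: no change.

sasurechovsurhav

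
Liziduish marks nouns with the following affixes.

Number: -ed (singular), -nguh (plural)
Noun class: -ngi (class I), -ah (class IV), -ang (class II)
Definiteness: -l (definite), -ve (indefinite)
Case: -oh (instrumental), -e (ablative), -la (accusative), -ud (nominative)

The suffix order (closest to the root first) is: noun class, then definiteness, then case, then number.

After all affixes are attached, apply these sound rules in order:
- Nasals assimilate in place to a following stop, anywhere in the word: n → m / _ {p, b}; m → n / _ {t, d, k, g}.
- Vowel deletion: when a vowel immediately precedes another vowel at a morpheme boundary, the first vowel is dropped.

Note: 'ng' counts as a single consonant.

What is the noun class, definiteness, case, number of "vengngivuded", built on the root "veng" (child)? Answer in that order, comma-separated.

Segment: veng-ngi-ve-ud-ed.
noun class: -ngi → class I.
definiteness: -ve → indefinite.
case: -ud → nominative.
number: -ed → singular.

class I, indefinite, nominative, singular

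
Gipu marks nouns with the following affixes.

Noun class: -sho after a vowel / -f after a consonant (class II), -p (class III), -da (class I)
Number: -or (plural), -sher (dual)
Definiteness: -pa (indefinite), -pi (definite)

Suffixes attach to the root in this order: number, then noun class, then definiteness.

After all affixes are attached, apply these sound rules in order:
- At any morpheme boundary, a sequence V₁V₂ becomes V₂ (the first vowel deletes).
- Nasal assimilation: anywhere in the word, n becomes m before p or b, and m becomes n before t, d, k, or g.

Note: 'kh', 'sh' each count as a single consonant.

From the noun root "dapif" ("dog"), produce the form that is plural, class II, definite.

dapiforfpi

Attach number plural -or → dapifor.
Attach noun class class II -f (after consonant 'r') → dapiforf.
Attach definiteness definite -pi → dapiforfpi.
Vowel deletion: no change.
Nasal assimilation: no change.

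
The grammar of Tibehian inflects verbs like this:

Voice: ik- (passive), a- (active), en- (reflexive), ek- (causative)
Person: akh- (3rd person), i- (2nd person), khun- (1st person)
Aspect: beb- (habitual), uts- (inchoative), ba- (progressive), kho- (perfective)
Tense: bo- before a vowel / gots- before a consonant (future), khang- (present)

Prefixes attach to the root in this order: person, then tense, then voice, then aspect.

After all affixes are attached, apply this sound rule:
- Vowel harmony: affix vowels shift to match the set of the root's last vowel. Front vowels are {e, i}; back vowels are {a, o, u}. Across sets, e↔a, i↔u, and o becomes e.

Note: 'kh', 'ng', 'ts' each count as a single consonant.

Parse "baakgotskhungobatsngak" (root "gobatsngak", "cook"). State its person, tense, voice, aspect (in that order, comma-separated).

Segment: ba-ek-gots-khun-gobatsngak.
person: khun- → 1st person.
tense: bo/gots- → future.
voice: ek- → causative.
aspect: ba- → progressive.

1st person, future, causative, progressive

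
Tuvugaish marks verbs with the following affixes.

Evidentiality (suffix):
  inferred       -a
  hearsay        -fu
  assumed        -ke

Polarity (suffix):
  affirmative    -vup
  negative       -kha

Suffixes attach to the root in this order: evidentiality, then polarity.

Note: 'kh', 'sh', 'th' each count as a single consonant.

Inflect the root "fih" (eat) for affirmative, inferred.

fihavup

Attach evidentiality inferred -a → fiha.
Attach polarity affirmative -vup → fihavup.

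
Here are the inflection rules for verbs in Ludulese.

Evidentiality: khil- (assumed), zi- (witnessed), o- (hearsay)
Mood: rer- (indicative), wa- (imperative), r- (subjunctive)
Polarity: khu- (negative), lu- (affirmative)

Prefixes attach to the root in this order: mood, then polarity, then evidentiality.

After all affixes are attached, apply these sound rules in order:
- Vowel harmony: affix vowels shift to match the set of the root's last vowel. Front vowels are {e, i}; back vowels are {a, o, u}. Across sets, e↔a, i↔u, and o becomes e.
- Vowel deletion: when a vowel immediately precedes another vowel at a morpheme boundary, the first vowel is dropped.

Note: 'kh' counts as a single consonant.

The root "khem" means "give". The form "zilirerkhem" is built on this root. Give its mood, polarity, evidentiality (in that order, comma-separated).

Segment: zi-lu-rer-khem.
mood: rer- → indicative.
polarity: lu- → affirmative.
evidentiality: zi- → witnessed.

indicative, affirmative, witnessed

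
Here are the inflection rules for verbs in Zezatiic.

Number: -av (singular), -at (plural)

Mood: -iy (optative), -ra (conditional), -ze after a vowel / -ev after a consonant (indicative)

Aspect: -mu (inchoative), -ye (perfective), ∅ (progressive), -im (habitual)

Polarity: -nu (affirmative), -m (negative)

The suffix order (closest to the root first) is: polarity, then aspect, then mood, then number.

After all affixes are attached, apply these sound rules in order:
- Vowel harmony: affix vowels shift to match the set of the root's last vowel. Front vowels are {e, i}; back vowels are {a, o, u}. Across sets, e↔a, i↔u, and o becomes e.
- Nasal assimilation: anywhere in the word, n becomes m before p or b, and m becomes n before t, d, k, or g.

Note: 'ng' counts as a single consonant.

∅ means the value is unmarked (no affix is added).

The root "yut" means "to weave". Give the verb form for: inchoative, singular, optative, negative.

Attach polarity negative -m → yutm.
Attach aspect inchoative -mu → yutmmu.
Attach mood optative -iy → yutmmuiy.
Attach number singular -av → yutmmuiyav.
Apply vowel harmony: yutmmuiyav → yutmmuuyav.
Nasal assimilation: no change.

yutmmuuyav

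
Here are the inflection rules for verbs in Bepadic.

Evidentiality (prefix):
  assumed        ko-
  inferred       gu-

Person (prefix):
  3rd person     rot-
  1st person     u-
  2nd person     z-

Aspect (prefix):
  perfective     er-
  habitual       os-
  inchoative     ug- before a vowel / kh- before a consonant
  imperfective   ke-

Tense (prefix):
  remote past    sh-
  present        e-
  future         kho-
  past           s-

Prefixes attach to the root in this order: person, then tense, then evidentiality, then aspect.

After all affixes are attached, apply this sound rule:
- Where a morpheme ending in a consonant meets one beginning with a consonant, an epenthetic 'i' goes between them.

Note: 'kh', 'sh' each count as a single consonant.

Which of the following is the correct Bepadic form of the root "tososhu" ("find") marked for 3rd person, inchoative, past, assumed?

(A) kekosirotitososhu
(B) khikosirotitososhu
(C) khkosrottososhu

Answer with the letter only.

B

Attach person 3rd person rot- → rottososhu.
Attach tense past s- → srottososhu.
Attach evidentiality assumed ko- → kosrottososhu.
Attach aspect inchoative kh- (before consonant 'k') → khkosrottososhu.
Apply epenthesis: khkosrottososhu → khikosirotitososhu.
So the correct form is khikosirotitososhu, option (B).
(A) kekosirotitososhu is wrong: it uses imperfective instead of inchoative for aspect.
(C) khkosrottososhu is wrong: it fails to apply the sound rule(s).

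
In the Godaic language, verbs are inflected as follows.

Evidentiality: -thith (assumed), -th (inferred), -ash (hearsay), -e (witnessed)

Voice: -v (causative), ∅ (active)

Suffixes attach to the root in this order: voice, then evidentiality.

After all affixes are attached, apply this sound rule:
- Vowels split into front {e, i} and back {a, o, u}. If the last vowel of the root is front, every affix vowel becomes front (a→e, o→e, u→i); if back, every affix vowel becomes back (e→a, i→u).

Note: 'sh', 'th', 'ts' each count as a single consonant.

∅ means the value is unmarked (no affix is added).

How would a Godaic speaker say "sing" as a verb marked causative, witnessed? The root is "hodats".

Attach voice causative -v → hodatsv.
Attach evidentiality witnessed -e → hodatsve.
Apply vowel harmony: hodatsve → hodatsva.

hodatsva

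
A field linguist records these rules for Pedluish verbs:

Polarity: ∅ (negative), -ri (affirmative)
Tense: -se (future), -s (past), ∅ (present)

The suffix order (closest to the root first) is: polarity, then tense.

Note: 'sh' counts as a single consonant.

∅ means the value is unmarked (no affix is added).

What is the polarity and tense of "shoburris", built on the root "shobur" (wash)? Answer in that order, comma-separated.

affirmative, past

Segment: shobur-ri-s.
polarity: -ri → affirmative.
tense: -s → past.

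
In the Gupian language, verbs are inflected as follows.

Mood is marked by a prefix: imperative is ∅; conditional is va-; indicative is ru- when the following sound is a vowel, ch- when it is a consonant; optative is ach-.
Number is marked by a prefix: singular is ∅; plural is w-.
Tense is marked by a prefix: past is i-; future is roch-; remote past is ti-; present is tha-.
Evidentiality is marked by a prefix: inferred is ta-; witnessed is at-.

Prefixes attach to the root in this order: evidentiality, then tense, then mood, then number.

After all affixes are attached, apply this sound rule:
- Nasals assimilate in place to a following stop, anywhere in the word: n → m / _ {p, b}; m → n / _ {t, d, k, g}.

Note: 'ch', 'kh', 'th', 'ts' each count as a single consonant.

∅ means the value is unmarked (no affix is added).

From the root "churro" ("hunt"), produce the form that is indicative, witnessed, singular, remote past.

Attach evidentiality witnessed at- → atchurro.
Attach tense remote past ti- → tiatchurro.
Attach mood indicative ch- (before consonant 't') → chtiatchurro.
number = singular: zero marking, form stays chtiatchurro.
Nasal assimilation: no change.

chtiatchurro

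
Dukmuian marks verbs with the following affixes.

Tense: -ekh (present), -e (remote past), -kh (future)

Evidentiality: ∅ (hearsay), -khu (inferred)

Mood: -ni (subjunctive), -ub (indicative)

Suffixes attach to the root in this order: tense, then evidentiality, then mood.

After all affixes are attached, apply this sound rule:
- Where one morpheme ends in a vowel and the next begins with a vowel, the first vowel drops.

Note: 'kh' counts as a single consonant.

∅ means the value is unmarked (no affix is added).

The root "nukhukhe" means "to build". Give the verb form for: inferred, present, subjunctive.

Attach tense present -ekh → nukhukheekh.
Attach evidentiality inferred -khu → nukhukheekhkhu.
Attach mood subjunctive -ni → nukhukheekhkhuni.
Apply vowel deletion: nukhukheekhkhuni → nukhukhekhkhuni.

nukhukhekhkhuni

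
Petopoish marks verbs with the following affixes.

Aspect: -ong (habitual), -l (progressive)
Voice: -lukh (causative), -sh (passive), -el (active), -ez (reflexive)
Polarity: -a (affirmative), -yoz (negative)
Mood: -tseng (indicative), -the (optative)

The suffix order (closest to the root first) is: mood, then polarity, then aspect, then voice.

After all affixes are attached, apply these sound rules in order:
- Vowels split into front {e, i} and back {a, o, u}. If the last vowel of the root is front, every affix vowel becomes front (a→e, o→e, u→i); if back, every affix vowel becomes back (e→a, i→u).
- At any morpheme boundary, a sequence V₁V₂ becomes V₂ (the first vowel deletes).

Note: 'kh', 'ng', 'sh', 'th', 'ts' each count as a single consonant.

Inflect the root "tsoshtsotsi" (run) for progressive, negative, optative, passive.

tsoshtsotsitheyezlsh

Attach mood optative -the → tsoshtsotsithe.
Attach polarity negative -yoz → tsoshtsotsitheyoz.
Attach aspect progressive -l → tsoshtsotsitheyozl.
Attach voice passive -sh → tsoshtsotsitheyozlsh.
Apply vowel harmony: tsoshtsotsitheyozlsh → tsoshtsotsitheyezlsh.
Vowel deletion: no change.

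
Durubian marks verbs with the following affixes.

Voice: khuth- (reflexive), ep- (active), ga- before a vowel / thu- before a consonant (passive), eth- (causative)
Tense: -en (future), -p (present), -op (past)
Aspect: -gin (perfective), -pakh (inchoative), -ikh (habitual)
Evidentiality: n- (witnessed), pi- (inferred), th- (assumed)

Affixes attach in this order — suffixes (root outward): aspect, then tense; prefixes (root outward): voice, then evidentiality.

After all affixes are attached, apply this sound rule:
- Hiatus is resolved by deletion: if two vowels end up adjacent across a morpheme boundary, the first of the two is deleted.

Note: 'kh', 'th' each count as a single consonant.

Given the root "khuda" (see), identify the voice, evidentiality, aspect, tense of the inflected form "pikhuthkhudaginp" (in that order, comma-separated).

Segment: pi-khuth-khuda-gin-p.
voice: khuth- → reflexive.
evidentiality: pi- → inferred.
aspect: -gin → perfective.
tense: -p → present.

reflexive, inferred, perfective, present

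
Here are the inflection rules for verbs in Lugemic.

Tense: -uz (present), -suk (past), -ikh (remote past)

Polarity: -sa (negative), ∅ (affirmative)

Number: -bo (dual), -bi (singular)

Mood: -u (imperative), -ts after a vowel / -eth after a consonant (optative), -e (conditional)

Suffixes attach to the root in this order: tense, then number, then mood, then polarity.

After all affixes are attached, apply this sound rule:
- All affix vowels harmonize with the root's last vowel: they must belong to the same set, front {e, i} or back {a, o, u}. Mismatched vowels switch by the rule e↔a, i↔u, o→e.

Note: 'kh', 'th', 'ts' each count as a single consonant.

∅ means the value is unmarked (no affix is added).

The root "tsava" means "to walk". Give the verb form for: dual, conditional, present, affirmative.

tsavauzboa

Attach tense present -uz → tsavauz.
Attach number dual -bo → tsavauzbo.
Attach mood conditional -e → tsavauzboe.
polarity = affirmative: zero marking, form stays tsavauzboe.
Apply vowel harmony: tsavauzboe → tsavauzboa.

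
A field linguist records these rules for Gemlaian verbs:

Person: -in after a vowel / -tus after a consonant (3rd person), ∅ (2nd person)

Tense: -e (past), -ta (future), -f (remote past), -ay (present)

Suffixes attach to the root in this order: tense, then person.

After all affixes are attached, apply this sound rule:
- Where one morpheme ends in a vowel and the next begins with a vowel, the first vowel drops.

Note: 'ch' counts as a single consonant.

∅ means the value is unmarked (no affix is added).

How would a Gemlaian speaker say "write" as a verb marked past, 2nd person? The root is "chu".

che

Attach tense past -e → chue.
person = 2nd person: zero marking, form stays chue.
Apply vowel deletion: chue → che.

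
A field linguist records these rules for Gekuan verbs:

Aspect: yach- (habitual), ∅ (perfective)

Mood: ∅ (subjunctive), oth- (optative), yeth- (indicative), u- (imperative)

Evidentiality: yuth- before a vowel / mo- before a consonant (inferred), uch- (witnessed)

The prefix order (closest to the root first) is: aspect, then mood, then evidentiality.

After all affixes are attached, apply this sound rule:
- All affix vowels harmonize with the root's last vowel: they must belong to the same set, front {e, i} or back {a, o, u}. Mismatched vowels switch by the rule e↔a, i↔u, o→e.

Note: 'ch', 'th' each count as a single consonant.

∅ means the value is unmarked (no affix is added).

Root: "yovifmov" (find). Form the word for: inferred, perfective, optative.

aspect = perfective: zero marking, form stays yovifmov.
Attach mood optative oth- → othyovifmov.
Attach evidentiality inferred yuth- (before vowel 'o') → yuthothyovifmov.
Vowel harmony: no change.

yuthothyovifmov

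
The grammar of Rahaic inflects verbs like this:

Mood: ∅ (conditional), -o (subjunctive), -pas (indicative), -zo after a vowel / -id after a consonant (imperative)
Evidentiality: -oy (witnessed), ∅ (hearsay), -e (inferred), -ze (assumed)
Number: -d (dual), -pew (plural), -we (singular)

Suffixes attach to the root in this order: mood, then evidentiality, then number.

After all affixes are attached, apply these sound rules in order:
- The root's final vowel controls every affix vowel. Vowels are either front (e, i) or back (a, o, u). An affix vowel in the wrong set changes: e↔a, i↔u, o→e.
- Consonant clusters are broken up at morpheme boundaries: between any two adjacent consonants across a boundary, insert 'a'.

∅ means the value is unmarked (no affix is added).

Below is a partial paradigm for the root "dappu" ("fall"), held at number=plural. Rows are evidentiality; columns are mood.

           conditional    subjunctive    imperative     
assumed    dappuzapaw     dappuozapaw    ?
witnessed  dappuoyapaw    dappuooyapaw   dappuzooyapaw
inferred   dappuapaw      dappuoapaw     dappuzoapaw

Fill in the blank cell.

Attach mood imperative -zo (after vowel 'u') → dappuzo.
Attach evidentiality assumed -ze → dappuzoze.
Attach number plural -pew → dappuzozepew.
Apply vowel harmony: dappuzozepew → dappuzozapaw.
Epenthesis: no change.

dappuzozapaw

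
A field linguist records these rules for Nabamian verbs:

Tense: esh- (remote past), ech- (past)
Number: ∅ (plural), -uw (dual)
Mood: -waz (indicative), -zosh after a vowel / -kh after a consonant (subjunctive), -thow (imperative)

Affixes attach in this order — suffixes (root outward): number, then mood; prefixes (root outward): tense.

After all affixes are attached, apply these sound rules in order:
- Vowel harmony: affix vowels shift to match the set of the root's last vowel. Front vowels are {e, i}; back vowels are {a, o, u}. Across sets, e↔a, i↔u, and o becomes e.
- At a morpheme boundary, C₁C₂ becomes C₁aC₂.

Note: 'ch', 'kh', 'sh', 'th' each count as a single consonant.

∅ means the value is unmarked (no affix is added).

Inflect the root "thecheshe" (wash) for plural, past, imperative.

echathecheshethew

Attach tense past ech- → echthecheshe.
number = plural: zero marking, form stays echthecheshe.
Attach mood imperative -thow → echthecheshethow.
Apply vowel harmony: echthecheshethow → echthecheshethew.
Apply epenthesis: echthecheshethew → echathecheshethew.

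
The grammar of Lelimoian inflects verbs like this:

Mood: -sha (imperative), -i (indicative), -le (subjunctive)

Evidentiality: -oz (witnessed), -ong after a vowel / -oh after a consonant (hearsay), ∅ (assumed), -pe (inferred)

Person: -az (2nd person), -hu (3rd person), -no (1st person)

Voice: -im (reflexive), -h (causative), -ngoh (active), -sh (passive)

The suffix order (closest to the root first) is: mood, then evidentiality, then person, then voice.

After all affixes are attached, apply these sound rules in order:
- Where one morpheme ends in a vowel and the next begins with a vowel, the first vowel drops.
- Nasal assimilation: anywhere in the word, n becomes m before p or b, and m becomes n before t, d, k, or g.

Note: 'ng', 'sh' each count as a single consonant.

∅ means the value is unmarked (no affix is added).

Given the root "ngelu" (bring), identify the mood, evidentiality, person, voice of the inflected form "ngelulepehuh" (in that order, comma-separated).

Segment: ngelu-le-pe-hu-h.
mood: -le → subjunctive.
evidentiality: -pe → inferred.
person: -hu → 3rd person.
voice: -h → causative.

subjunctive, inferred, 3rd person, causative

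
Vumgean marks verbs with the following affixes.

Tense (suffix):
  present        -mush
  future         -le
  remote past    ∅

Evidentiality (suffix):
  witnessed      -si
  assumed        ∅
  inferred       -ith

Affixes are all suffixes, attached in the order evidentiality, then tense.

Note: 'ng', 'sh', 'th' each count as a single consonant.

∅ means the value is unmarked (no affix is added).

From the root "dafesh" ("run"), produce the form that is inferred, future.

dafeshithle

Attach evidentiality inferred -ith → dafeshith.
Attach tense future -le → dafeshithle.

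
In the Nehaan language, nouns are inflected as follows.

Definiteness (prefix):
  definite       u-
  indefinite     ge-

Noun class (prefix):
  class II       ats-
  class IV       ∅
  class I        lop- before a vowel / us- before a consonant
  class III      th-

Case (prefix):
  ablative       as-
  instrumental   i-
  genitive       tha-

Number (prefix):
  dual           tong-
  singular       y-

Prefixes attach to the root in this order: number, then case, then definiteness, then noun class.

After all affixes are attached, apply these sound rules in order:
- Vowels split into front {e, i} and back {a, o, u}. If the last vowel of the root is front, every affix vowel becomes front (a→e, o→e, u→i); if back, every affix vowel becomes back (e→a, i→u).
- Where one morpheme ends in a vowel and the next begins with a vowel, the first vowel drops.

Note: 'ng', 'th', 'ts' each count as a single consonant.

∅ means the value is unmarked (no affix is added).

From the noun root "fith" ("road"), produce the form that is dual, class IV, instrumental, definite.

Attach number dual tong- → tongfith.
Attach case instrumental i- → itongfith.
Attach definiteness definite u- → uitongfith.
noun class = class IV: zero marking, form stays uitongfith.
Apply vowel harmony: uitongfith → iitengfith.
Apply vowel deletion: iitengfith → itengfith.

itengfith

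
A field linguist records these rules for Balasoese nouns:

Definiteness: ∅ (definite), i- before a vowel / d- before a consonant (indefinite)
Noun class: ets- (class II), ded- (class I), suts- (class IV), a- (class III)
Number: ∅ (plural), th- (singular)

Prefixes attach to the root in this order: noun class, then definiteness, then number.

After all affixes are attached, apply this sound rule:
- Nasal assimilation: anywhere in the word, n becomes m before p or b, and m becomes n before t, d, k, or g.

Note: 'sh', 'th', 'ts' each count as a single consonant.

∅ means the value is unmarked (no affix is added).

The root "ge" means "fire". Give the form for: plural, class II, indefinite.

Attach noun class class II ets- → etsge.
Attach definiteness indefinite i- (before vowel 'e') → ietsge.
number = plural: zero marking, form stays ietsge.
Nasal assimilation: no change.

ietsge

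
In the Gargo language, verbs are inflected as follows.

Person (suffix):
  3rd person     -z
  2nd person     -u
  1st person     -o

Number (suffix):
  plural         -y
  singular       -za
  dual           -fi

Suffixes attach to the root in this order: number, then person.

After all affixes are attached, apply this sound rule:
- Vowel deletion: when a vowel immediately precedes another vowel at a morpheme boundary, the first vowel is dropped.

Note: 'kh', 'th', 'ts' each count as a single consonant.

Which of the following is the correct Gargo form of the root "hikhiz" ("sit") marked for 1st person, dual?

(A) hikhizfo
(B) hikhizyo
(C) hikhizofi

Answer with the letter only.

A

Attach number dual -fi → hikhizfi.
Attach person 1st person -o → hikhizfio.
Apply vowel deletion: hikhizfio → hikhizfo.
So the correct form is hikhizfo, option (A).
(B) hikhizyo is wrong: it uses plural instead of dual for number.
(C) hikhizofi is wrong: it has the affixes in the wrong order.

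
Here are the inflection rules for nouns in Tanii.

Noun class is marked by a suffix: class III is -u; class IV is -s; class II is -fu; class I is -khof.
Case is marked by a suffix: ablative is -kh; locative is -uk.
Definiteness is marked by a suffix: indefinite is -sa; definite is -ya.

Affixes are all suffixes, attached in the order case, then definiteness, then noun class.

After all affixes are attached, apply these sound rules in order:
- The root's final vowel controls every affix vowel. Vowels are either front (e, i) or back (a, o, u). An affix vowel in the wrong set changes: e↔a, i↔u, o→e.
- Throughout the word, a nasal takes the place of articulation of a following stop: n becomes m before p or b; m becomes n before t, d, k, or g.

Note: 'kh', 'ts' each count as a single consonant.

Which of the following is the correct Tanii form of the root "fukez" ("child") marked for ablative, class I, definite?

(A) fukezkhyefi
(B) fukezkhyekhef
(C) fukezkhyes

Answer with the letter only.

B

Attach case ablative -kh → fukezkh.
Attach definiteness definite -ya → fukezkhya.
Attach noun class class I -khof → fukezkhyakhof.
Apply vowel harmony: fukezkhyakhof → fukezkhyekhef.
Nasal assimilation: no change.
So the correct form is fukezkhyekhef, option (B).
(A) fukezkhyefi is wrong: it uses class II instead of class I for noun class.
(C) fukezkhyes is wrong: it uses class IV instead of class I for noun class.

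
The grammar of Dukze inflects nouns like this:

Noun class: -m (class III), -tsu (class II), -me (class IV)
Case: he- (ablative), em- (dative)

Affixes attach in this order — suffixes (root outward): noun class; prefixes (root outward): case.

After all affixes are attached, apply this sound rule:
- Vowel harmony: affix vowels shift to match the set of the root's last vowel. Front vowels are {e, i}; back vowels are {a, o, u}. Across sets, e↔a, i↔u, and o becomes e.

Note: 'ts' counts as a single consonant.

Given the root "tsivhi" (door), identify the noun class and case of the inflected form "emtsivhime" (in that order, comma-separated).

Segment: em-tsivhi-me.
noun class: -me → class IV.
case: em- → dative.

class IV, dative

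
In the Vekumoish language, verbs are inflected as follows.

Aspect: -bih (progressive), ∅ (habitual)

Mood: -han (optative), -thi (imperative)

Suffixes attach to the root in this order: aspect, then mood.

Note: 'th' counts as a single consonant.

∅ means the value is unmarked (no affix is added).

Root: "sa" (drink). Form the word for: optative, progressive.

sabihhan

Attach aspect progressive -bih → sabih.
Attach mood optative -han → sabihhan.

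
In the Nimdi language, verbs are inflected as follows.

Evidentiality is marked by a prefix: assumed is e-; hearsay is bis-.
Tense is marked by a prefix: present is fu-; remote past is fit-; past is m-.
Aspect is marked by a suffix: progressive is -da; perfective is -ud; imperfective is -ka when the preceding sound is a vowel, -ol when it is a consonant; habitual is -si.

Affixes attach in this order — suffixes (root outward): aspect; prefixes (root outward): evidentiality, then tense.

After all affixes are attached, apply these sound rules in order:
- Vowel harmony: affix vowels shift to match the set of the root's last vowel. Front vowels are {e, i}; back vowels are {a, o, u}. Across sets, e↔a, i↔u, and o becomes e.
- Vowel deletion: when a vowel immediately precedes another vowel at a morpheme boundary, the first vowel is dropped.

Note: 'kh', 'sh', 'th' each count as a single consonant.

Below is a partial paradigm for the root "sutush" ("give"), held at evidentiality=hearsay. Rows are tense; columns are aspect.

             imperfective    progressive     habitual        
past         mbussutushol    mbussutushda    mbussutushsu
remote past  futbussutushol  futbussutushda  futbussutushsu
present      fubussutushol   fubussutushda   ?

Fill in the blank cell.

fubussutushsu

Attach aspect habitual -si → sutushsi.
Attach evidentiality hearsay bis- → bissutushsi.
Attach tense present fu- → fubissutushsi.
Apply vowel harmony: fubissutushsi → fubussutushsu.
Vowel deletion: no change.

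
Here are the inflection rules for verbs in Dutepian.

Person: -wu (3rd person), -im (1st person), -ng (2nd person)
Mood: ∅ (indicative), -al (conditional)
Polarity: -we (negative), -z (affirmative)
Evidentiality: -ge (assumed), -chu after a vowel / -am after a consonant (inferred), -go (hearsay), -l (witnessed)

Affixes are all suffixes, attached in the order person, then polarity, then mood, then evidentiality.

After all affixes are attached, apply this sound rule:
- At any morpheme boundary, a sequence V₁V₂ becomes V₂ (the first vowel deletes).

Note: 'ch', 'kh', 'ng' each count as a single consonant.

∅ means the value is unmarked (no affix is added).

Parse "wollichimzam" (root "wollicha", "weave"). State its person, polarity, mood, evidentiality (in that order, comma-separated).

1st person, affirmative, indicative, inferred

Segment: wollicha-im-z-am.
person: -im → 1st person.
polarity: -z → affirmative.
mood: ∅ → indicative.
evidentiality: -chu/am → inferred.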